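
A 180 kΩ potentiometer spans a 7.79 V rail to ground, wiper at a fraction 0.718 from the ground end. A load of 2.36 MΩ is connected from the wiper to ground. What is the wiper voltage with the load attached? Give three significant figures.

V ≈ 5.51 V

The wiper splits the pot into (1−α)R = 50.76 kΩ above and αR = 129.2 kΩ below.
Lower section ‖ load = 122.5 kΩ.
V_wiper = 7.79 × 122.5/(50.76 + 122.5) = 5.51 V.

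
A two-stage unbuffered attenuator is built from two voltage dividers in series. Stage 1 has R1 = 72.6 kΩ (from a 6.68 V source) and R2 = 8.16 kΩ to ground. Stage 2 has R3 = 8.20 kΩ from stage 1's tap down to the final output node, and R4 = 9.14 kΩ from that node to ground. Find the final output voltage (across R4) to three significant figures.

Stage 2 presents R3+R4 = 17.34 kΩ as a load on stage 1's tap.
Stage 1's lower leg becomes R2‖(R3+R4) = 5.549 kΩ, so V_mid = 6.68 × 5.549/78.15 = 0.4743 V.
Stage 2 is itself unloaded: V_out = V_mid × R4/(R3+R4) = 0.4743 × 9.14/17.34 = 0.250 V.

V_out ≈ 0.250 V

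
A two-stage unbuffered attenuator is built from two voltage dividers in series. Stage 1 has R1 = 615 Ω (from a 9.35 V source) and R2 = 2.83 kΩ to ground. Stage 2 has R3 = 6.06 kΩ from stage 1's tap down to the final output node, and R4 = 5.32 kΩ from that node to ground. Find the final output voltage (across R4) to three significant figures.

Stage 2 presents R3+R4 = 11380 Ω as a load on stage 1's tap.
Stage 1's lower leg becomes R2‖(R3+R4) = 2266 Ω, so V_mid = 9.35 × 2266/2881 = 7.354 V.
Stage 2 is itself unloaded: V_out = V_mid × R4/(R3+R4) = 7.354 × 5320/11380 = 3.44 V.

V_out ≈ 3.44 V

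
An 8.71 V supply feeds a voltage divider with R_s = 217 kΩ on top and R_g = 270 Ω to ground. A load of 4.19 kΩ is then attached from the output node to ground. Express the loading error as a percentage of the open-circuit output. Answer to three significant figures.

The divider's output (Thévenin) resistance is R_s‖R_g = 269.7 Ω.
Fractional drop under load = R_th/(R_th + R_L) = 269.7 / (269.7 + 4190) = 0.06047.
So the output falls by 6.05 %.

6.05 %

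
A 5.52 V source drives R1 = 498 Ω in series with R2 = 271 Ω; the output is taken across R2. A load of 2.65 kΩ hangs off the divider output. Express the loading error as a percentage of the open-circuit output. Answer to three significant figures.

The divider's output (Thévenin) resistance is R1‖R2 = 175.5 Ω.
Fractional drop under load = R_th/(R_th + R_L) = 175.5 / (175.5 + 2650) = 0.06211.
So the output falls by 6.21 %.

6.21 %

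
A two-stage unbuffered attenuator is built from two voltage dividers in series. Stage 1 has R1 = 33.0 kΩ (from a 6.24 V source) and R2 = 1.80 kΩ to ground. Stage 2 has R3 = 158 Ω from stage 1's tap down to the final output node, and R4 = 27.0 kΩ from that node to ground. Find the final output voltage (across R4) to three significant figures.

V_out ≈ 0.302 V

Stage 2 presents R3+R4 = 27160 Ω as a load on stage 1's tap.
Stage 1's lower leg becomes R2‖(R3+R4) = 1688 Ω, so V_mid = 6.24 × 1688/34690 = 0.3037 V.
Stage 2 is itself unloaded: V_out = V_mid × R4/(R3+R4) = 0.3037 × 27000/27160 = 0.302 V.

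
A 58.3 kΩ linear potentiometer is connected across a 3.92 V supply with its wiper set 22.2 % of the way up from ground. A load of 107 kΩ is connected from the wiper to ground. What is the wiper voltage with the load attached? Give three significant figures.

V ≈ 0.795 V

The wiper splits the pot into (1−α)R = 45.36 kΩ above and αR = 12.94 kΩ below.
Lower section ‖ load = 11.55 kΩ.
V_wiper = 3.92 × 11.55/(45.36 + 11.55) = 0.795 V.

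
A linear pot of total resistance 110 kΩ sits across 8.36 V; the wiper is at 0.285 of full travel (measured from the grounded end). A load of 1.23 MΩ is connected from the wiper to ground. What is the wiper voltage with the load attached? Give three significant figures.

The wiper splits the pot into (1−α)R = 78.65 kΩ above and αR = 31.35 kΩ below.
Lower section ‖ load = 30.57 kΩ.
V_wiper = 8.36 × 30.57/(78.65 + 30.57) = 2.34 V.

V ≈ 2.34 V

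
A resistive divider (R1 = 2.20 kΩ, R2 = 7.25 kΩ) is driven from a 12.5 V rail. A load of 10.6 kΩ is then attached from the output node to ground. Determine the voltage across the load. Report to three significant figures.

The load sits in parallel with R2: R2‖R_L = (7.25 × 10.6) / (7.25 + 10.6) = 4.305 kΩ.
V_out = 12.5 × 4.305 / (2.20 + 4.305) = 12.5 × 4.305/6.505 = 8.27 V.

V_out ≈ 8.27 V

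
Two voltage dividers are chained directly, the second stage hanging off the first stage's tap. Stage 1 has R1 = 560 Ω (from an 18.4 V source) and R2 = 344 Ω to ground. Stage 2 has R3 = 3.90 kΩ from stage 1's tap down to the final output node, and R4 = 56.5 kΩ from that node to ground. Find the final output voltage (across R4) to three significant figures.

Stage 2 presents R3+R4 = 60400 Ω as a load on stage 1's tap.
Stage 1's lower leg becomes R2‖(R3+R4) = 342.1 Ω, so V_mid = 18.4 × 342.1/902.1 = 6.977 V.
Stage 2 is itself unloaded: V_out = V_mid × R4/(R3+R4) = 6.977 × 56500/60400 = 6.53 V.

V_out ≈ 6.53 V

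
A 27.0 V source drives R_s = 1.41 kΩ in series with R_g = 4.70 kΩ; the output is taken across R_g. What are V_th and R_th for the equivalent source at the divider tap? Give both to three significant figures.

V_th = 20.8 V, R_th = 1.08 kΩ

V_th is the open-circuit tap voltage: 27.0 × 4.70/(1.41 + 4.70) = 20.8 V.
With the supply zeroed, R_s and R_g appear in parallel from the tap: R_th = R_s‖R_g = (1.41 × 4.70)/6.110 = 1.08 kΩ.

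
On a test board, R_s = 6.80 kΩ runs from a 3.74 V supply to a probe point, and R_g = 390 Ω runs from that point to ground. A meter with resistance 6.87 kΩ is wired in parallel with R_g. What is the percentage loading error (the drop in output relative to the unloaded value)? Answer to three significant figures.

The divider's output (Thévenin) resistance is R_s‖R_g = 368.8 Ω.
Fractional drop under load = R_th/(R_th + R_L) = 368.8 / (368.8 + 6870) = 0.05095.
So the output falls by 5.10 %.

5.10 %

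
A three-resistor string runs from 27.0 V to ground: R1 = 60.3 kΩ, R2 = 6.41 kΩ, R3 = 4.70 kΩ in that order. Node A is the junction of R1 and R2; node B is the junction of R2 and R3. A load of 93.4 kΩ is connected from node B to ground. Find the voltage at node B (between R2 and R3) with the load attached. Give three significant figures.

At node B, R3 is in parallel with the load: R3‖R_L = 4.475 kΩ.
Below node A the resistance is R2 + (R3‖R_L) = 10.88 kΩ, so V_A = 27.0 × 10.88/71.18 = 4.129 V.
Then V_B = V_A × (R3‖R_L)/(R2 + R3‖R_L) = 4.129 × 4.475/10.88 = 1.70 V.

V ≈ 1.70 V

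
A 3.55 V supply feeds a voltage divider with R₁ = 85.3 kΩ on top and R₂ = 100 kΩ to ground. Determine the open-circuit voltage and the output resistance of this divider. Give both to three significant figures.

V_th is the open-circuit tap voltage: 3.55 × 100/(85.3 + 100) = 1.92 V.
With the supply zeroed, R₁ and R₂ appear in parallel from the tap: R_th = R₁‖R₂ = (85.3 × 100)/185.3 = 46.0 kΩ.

V_th = 1.92 V, R_th = 46.0 kΩ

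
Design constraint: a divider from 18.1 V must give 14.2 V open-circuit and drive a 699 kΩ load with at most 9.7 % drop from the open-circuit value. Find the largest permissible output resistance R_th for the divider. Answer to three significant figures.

Loading drop = R_th/(R_th + R_L) ≤ 0.0970, so R_th ≤ R_L · ε/(1−ε) = 699 kΩ × 0.0970/0.9030 = 75.1 kΩ.
(Any R1, R2 with R2/(R1+R2) = 0.785 and R1‖R2 ≤ 75.1 kΩ will meet the spec.)

R_th ≤ 75.1 kΩ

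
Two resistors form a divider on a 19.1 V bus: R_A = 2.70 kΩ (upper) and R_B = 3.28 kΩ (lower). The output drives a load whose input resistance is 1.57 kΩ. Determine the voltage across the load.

The load sits in parallel with R_B: R_B‖R_L = (3.28 × 1.57) / (3.28 + 1.57) = 1.062 kΩ.
V_out = 19.1 × 1.062 / (2.70 + 1.062) = 19.1 × 1.062/3.762 = 5.39 V.
(Unloaded it would have been 10.5 V.)

V_out ≈ 5.39 V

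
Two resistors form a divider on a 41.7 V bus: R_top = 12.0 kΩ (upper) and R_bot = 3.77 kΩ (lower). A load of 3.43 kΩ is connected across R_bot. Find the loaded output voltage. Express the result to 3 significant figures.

V_out ≈ 5.43 V

The load sits in parallel with R_bot: R_bot‖R_L = (3.77 × 3.43) / (3.77 + 3.43) = 1.796 kΩ.
V_out = 41.7 × 1.796 / (12.0 + 1.796) = 41.7 × 1.796/13.80 = 5.43 V.
(Unloaded it would have been 9.97 V.)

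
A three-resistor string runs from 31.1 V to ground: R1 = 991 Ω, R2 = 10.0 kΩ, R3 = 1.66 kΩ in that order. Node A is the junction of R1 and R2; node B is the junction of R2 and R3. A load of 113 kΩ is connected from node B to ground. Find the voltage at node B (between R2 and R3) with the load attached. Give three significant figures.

At node B, R3 is in parallel with the load: R3‖R_L = 1636 Ω.
Below node A the resistance is R2 + (R3‖R_L) = 11640 Ω, so V_A = 31.1 × 11640/12630 = 28.66 V.
Then V_B = V_A × (R3‖R_L)/(R2 + R3‖R_L) = 28.66 × 1636/11640 = 4.03 V.

V ≈ 4.03 V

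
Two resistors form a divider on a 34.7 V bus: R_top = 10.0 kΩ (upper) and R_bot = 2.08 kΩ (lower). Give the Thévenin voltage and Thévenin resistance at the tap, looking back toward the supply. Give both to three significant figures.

V_th is the open-circuit tap voltage: 34.7 × 2.08/(10.0 + 2.08) = 5.97 V.
With the supply zeroed, R_top and R_bot appear in parallel from the tap: R_th = R_top‖R_bot = (10.0 × 2.08)/12.08 = 1.72 kΩ.

V_th = 5.97 V, R_th = 1.72 kΩ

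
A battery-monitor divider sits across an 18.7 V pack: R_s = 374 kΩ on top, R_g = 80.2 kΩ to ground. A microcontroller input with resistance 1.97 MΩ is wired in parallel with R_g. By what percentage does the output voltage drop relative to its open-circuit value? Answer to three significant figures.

The divider's output (Thévenin) resistance is R_s‖R_g = 66.04 kΩ.
Fractional drop under load = R_th/(R_th + R_L) = 66.04 / (66.04 + 1970) = 0.03243.
So the output falls by 3.24 %.

3.24 %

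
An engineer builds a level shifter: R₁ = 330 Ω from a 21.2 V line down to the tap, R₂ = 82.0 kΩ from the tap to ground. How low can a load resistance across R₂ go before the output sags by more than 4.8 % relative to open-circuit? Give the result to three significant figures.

R_L(min) ≈ 6.52 kΩ

Output resistance R_th = R₁‖R₂ = (330 × 82000)/82330 = 328.7 Ω.
The fractional drop is R_th/(R_th + R_L); requiring this ≤ 0.0480 gives R_L ≥ R_th(1/0.0480 − 1) = 328.7 × 19.83 = 6.52 kΩ.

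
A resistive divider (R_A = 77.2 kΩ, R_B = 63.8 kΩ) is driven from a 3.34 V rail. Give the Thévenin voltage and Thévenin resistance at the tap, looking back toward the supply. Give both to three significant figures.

V_th = 1.51 V, R_th = 34.9 kΩ

V_th is the open-circuit tap voltage: 3.34 × 63.8/(77.2 + 63.8) = 1.51 V.
With the supply zeroed, R_A and R_B appear in parallel from the tap: R_th = R_A‖R_B = (77.2 × 63.8)/141.0 = 34.9 kΩ.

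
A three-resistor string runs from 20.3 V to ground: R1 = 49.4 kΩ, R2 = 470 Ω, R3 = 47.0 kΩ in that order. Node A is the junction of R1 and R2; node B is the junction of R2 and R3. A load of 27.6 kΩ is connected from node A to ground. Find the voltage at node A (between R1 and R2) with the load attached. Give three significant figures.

Below node A the series string R2+R3 = 47470 Ω sits in parallel with the 27600 Ω load: 17450 Ω.
V_A = 20.3 × 17450/(49400 + 17450) = 5.30 V.

V ≈ 5.30 V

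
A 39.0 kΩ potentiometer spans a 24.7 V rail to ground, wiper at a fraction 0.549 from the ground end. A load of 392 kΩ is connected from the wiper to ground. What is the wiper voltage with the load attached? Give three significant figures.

The wiper splits the pot into (1−α)R = 17.59 kΩ above and αR = 21.41 kΩ below.
Lower section ‖ load = 20.30 kΩ.
V_wiper = 24.7 × 20.30/(17.59 + 20.30) = 13.2 V.

V ≈ 13.2 V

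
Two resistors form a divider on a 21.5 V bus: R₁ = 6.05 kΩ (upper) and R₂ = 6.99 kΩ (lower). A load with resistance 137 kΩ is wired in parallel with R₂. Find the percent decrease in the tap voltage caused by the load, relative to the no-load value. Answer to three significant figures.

The divider's output (Thévenin) resistance is R₁‖R₂ = 3.243 kΩ.
Fractional drop under load = R_th/(R_th + R_L) = 3.243 / (3.243 + 137) = 0.02312.
So the output falls by 2.31 %.

2.31 %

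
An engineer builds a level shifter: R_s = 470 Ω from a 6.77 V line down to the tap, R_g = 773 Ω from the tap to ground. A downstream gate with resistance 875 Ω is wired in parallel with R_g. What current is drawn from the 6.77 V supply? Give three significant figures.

I ≈ 7.69 mA

R_g‖R_L = 410.4 Ω, so the source sees R_s + R_g‖R_L = 880.4 Ω.
I = 6.77 V / 880.4 Ω = 7.69 mA.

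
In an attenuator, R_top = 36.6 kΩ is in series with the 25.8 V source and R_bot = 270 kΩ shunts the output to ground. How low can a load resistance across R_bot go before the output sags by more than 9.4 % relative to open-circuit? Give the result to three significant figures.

R_L(min) ≈ 311 kΩ

Output resistance R_th = R_top‖R_bot = (36.6 × 270)/306.6 = 32.23 kΩ.
The fractional drop is R_th/(R_th + R_L); requiring this ≤ 0.0940 gives R_L ≥ R_th(1/0.0940 − 1) = 32.23 × 9.638 = 311 kΩ.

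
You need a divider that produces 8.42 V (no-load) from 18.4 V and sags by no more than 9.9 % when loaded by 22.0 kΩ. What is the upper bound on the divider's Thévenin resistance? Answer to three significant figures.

Loading drop = R_th/(R_th + R_L) ≤ 0.0990, so R_th ≤ R_L · ε/(1−ε) = 22.0 kΩ × 0.0990/0.9010 = 2.42 kΩ.

R_th ≤ 2.42 kΩ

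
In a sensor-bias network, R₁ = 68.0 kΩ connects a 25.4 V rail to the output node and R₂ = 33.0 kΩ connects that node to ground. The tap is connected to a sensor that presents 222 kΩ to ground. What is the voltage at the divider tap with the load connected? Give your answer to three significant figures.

The load sits in parallel with R₂: R₂‖R_L = (33.0 × 222) / (33.0 + 222) = 28.73 kΩ.
V_out = 25.4 × 28.73 / (68.0 + 28.73) = 25.4 × 28.73/96.73 = 7.54 V.

V_out ≈ 7.54 V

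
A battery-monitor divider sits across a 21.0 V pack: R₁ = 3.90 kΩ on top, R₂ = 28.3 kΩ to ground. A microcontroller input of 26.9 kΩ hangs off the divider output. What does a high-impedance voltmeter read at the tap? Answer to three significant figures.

V_out ≈ 16.4 V

The load sits in parallel with R₂: R₂‖R_L = (28.3 × 26.9) / (28.3 + 26.9) = 13.79 kΩ.
V_out = 21.0 × 13.79 / (3.90 + 13.79) = 21.0 × 13.79/17.69 = 16.4 V.
(Unloaded it would have been 18.5 V.)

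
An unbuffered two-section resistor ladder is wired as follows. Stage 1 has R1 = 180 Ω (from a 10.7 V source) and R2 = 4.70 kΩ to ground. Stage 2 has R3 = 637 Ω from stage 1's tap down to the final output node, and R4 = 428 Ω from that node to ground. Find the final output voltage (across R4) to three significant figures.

V_out ≈ 3.56 V

Stage 2 presents R3+R4 = 1065 Ω as a load on stage 1's tap.
Stage 1's lower leg becomes R2‖(R3+R4) = 868.3 Ω, so V_mid = 10.7 × 868.3/1048 = 8.863 V.
Stage 2 is itself unloaded: V_out = V_mid × R4/(R3+R4) = 8.863 × 428/1065 = 3.56 V.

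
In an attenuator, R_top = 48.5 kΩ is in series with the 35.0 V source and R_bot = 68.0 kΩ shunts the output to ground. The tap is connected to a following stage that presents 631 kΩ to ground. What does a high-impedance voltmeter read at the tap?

The load sits in parallel with R_bot: R_bot‖R_L = (68.0 × 631) / (68.0 + 631) = 61.38 kΩ.
V_out = 35.0 × 61.38 / (48.5 + 61.38) = 35.0 × 61.38/109.9 = 19.6 V.

V_out ≈ 19.6 V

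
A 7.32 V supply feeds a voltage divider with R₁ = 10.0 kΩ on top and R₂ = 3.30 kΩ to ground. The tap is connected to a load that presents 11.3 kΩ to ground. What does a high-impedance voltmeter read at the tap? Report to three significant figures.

V_out ≈ 1.49 V

The load sits in parallel with R₂: R₂‖R_L = (3.30 × 11.3) / (3.30 + 11.3) = 2.554 kΩ.
V_out = 7.32 × 2.554 / (10.0 + 2.554) = 7.32 × 2.554/12.55 = 1.49 V.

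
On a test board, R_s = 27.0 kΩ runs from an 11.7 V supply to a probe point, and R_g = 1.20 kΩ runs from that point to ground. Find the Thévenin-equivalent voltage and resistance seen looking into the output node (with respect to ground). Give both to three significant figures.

V_th = 0.498 V, R_th = 1.15 kΩ

V_th is the open-circuit tap voltage: 11.7 × 1.20/(27.0 + 1.20) = 0.498 V.
With the supply zeroed, R_s and R_g appear in parallel from the tap: R_th = R_s‖R_g = (27.0 × 1.20)/28.20 = 1.15 kΩ.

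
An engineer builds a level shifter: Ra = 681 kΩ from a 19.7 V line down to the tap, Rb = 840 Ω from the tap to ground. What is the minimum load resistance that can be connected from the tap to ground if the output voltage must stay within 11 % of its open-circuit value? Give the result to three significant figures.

Output resistance R_th = Ra‖Rb = (681000 × 840)/681800 = 839.0 Ω.
The fractional drop is R_th/(R_th + R_L); requiring this ≤ 0.110 gives R_L ≥ R_th(1/0.110 − 1) = 839.0 × 8.091 = 6.79 kΩ.

R_L(min) ≈ 6.79 kΩ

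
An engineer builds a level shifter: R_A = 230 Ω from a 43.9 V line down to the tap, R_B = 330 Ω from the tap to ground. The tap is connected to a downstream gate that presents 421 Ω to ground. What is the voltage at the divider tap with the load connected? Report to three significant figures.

V_out ≈ 19.6 V

The load sits in parallel with R_B: R_B‖R_L = (330 × 421) / (330 + 421) = 185.0 Ω.
V_out = 43.9 × 185.0 / (230 + 185.0) = 43.9 × 185.0/415.0 = 19.6 V.
(Unloaded it would have been 25.9 V.)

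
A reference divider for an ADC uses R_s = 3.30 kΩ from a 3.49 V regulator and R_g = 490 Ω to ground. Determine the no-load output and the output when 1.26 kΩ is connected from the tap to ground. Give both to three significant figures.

Open-circuit: V = 3.49 × 490/(3300 + 490) = 0.451 V.
With the load, R_g becomes R_g‖R_L = 352.8 Ω, so V = 3.49 × 352.8/3653 = 0.337 V.

Unloaded: 0.451 V; loaded: 0.337 V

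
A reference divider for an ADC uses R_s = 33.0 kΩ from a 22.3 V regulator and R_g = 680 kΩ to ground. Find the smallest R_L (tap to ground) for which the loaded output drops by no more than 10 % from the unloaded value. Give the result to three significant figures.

R_L(min) ≈ 283 kΩ

Output resistance R_th = R_s‖R_g = (33.0 × 680)/713.0 = 31.47 kΩ.
The fractional drop is R_th/(R_th + R_L); requiring this ≤ 0.100 gives R_L ≥ R_th(1/0.100 − 1) = 31.47 × 9.000 = 283 kΩ.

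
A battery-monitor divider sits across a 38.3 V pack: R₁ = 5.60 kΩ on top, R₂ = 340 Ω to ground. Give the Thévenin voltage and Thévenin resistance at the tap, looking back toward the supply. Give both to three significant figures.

V_th = 2.19 V, R_th = 321 Ω

V_th is the open-circuit tap voltage: 38.3 × 340/(5600 + 340) = 2.19 V.
With the supply zeroed, R₁ and R₂ appear in parallel from the tap: R_th = R₁‖R₂ = (5600 × 340)/5940 = 321 Ω.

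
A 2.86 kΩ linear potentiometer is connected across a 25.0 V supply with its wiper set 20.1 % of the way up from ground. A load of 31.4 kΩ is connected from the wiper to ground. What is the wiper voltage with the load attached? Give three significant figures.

The wiper splits the pot into (1−α)R = 2285 Ω above and αR = 574.9 Ω below.
Lower section ‖ load = 564.5 Ω.
V_wiper = 25.0 × 564.5/(2285 + 564.5) = 4.95 V.

V ≈ 4.95 V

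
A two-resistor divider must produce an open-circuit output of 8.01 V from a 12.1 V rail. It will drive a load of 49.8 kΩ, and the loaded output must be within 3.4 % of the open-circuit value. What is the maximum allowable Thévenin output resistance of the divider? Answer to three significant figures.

Loading drop = R_th/(R_th + R_L) ≤ 0.0340, so R_th ≤ R_L · ε/(1−ε) = 49.8 kΩ × 0.0340/0.9660 = 1.75 kΩ.

R_th ≤ 1.75 kΩ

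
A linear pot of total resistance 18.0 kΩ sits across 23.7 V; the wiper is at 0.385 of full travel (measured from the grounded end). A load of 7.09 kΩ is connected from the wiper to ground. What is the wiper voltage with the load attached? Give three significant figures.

V ≈ 5.70 V

The wiper splits the pot into (1−α)R = 11.07 kΩ above and αR = 6.930 kΩ below.
Lower section ‖ load = 3.505 kΩ.
V_wiper = 23.7 × 3.505/(11.07 + 3.505) = 5.70 V.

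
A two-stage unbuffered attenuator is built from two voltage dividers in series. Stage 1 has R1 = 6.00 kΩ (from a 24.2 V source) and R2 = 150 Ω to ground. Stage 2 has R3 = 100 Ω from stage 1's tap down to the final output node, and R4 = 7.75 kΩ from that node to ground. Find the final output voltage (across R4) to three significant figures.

V_out ≈ 0.572 V

Stage 2 presents R3+R4 = 7850 Ω as a load on stage 1's tap.
Stage 1's lower leg becomes R2‖(R3+R4) = 147.2 Ω, so V_mid = 24.2 × 147.2/6147 = 0.5794 V.
Stage 2 is itself unloaded: V_out = V_mid × R4/(R3+R4) = 0.5794 × 7750/7850 = 0.572 V.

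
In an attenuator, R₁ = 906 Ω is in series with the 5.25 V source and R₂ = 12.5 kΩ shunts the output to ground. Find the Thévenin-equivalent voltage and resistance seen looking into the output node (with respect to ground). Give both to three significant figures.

V_th is the open-circuit tap voltage: 5.25 × 12500/(906 + 12500) = 4.90 V.
With the supply zeroed, R₁ and R₂ appear in parallel from the tap: R_th = R₁‖R₂ = (906 × 12500)/13410 = 845 Ω.

V_th = 4.90 V, R_th = 845 Ω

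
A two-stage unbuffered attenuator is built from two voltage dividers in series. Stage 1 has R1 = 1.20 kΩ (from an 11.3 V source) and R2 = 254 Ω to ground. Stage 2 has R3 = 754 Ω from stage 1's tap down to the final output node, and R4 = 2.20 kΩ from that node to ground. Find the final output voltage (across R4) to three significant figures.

V_out ≈ 1.37 V

Stage 2 presents R3+R4 = 2954 Ω as a load on stage 1's tap.
Stage 1's lower leg becomes R2‖(R3+R4) = 233.9 Ω, so V_mid = 11.3 × 233.9/1434 = 1.843 V.
Stage 2 is itself unloaded: V_out = V_mid × R4/(R3+R4) = 1.843 × 2200/2954 = 1.37 V.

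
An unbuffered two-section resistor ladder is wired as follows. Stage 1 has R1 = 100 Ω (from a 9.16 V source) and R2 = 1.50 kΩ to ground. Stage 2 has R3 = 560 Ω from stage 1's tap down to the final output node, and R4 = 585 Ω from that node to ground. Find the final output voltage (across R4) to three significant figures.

V_out ≈ 4.06 V

Stage 2 presents R3+R4 = 1145 Ω as a load on stage 1's tap.
Stage 1's lower leg becomes R2‖(R3+R4) = 649.3 Ω, so V_mid = 9.16 × 649.3/749.3 = 7.938 V.
Stage 2 is itself unloaded: V_out = V_mid × R4/(R3+R4) = 7.938 × 585/1145 = 4.06 V.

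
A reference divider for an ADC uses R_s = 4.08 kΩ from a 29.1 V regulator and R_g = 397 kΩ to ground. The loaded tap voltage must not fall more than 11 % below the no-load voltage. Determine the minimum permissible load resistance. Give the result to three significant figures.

Output resistance R_th = R_s‖R_g = (4.08 × 397)/401.1 = 4.038 kΩ.
The fractional drop is R_th/(R_th + R_L); requiring this ≤ 0.110 gives R_L ≥ R_th(1/0.110 − 1) = 4.038 × 8.091 = 32.7 kΩ.

R_L(min) ≈ 32.7 kΩ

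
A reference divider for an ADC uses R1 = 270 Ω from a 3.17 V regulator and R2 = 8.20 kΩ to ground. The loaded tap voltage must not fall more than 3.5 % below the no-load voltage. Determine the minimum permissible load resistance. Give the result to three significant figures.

R_L(min) ≈ 7.21 kΩ

Output resistance R_th = R1‖R2 = (270 × 8200)/8470 = 261.4 Ω.
The fractional drop is R_th/(R_th + R_L); requiring this ≤ 0.0350 gives R_L ≥ R_th(1/0.0350 − 1) = 261.4 × 27.57 = 7.21 kΩ.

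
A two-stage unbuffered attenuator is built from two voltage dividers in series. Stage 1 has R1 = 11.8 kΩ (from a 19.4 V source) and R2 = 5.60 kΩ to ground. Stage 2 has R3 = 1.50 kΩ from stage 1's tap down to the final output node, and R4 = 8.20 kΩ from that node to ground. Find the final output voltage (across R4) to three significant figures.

V_out ≈ 3.79 V

Stage 2 presents R3+R4 = 9.700 kΩ as a load on stage 1's tap.
Stage 1's lower leg becomes R2‖(R3+R4) = 3.550 kΩ, so V_mid = 19.4 × 3.550/15.35 = 4.487 V.
Stage 2 is itself unloaded: V_out = V_mid × R4/(R3+R4) = 4.487 × 8.20/9.700 = 3.79 V.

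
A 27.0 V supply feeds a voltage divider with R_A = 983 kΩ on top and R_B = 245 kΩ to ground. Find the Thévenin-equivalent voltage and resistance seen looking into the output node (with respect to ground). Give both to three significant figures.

V_th is the open-circuit tap voltage: 27.0 × 245/(983 + 245) = 5.39 V.
With the supply zeroed, R_A and R_B appear in parallel from the tap: R_th = R_A‖R_B = (983 × 245)/1228 = 196 kΩ.

V_th = 5.39 V, R_th = 196 kΩ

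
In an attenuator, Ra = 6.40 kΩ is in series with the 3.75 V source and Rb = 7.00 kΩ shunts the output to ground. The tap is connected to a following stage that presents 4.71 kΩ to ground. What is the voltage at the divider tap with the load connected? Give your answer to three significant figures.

The load sits in parallel with Rb: Rb‖R_L = (7.00 × 4.71) / (7.00 + 4.71) = 2.816 kΩ.
V_out = 3.75 × 2.816 / (6.40 + 2.816) = 3.75 × 2.816/9.216 = 1.15 V.
(Unloaded it would have been 1.96 V.)

V_out ≈ 1.15 V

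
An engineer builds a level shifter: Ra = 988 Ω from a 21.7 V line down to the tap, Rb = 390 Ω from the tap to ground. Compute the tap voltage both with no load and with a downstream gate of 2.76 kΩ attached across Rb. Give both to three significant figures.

Unloaded: 6.14 V; loaded: 5.58 V

Open-circuit: V = 21.7 × 390/(988 + 390) = 6.14 V.
With the load, Rb becomes Rb‖R_L = 341.7 Ω, so V = 21.7 × 341.7/1330 = 5.58 V.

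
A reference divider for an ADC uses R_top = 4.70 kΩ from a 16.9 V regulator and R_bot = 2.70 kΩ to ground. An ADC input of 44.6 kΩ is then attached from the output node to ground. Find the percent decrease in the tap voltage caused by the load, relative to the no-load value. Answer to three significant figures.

The divider's output (Thévenin) resistance is R_top‖R_bot = 1.715 kΩ.
Fractional drop under load = R_th/(R_th + R_L) = 1.715 / (1.715 + 44.6) = 0.03703.
So the output falls by 3.70 %.

3.70 %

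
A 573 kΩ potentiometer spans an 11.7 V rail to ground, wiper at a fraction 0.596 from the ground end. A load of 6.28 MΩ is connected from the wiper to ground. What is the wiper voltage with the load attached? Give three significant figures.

The wiper splits the pot into (1−α)R = 231.5 kΩ above and αR = 341.5 kΩ below.
Lower section ‖ load = 323.9 kΩ.
V_wiper = 11.7 × 323.9/(231.5 + 323.9) = 6.82 V.

V ≈ 6.82 V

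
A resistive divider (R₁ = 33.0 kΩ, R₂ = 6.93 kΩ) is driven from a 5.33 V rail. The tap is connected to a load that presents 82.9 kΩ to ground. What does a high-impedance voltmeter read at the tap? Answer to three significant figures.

V_out ≈ 0.865 V

The load sits in parallel with R₂: R₂‖R_L = (6.93 × 82.9) / (6.93 + 82.9) = 6.395 kΩ.
V_out = 5.33 × 6.395 / (33.0 + 6.395) = 5.33 × 6.395/39.40 = 0.865 V.
(Unloaded it would have been 0.925 V.)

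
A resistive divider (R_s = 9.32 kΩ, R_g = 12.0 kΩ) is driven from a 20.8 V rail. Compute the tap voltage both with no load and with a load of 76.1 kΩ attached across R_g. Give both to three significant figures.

Unloaded: 11.7 V; loaded: 11.0 V

Open-circuit: V = 20.8 × 12.0/(9.32 + 12.0) = 11.7 V.
With the load, R_g becomes R_g‖R_L = 10.37 kΩ, so V = 20.8 × 10.37/19.69 = 11.0 V.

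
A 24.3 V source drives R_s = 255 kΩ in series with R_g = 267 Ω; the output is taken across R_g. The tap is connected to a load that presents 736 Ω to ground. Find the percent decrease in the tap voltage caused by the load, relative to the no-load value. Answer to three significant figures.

The divider's output (Thévenin) resistance is R_s‖R_g = 266.7 Ω.
Fractional drop under load = R_th/(R_th + R_L) = 266.7 / (266.7 + 736) = 0.2660.
So the output falls by 26.6 %.

26.6 %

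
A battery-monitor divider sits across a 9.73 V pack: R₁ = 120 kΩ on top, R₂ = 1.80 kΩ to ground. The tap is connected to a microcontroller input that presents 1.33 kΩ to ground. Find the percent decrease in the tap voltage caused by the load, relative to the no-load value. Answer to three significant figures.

57.1 %

The divider's output (Thévenin) resistance is R₁‖R₂ = 1.773 kΩ.
Fractional drop under load = R_th/(R_th + R_L) = 1.773 / (1.773 + 1.33) = 0.5714.
So the output falls by 57.1 %.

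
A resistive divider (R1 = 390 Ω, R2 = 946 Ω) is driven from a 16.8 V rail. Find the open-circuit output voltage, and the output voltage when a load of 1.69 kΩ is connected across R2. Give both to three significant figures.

Open-circuit: V = 16.8 × 946/(390 + 946) = 11.9 V.
With the load, R2 becomes R2‖R_L = 606.5 Ω, so V = 16.8 × 606.5/996.5 = 10.2 V.

Unloaded: 11.9 V; loaded: 10.2 V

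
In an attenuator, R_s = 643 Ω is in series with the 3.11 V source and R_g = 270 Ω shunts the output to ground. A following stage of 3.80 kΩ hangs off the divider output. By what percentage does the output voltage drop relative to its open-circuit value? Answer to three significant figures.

4.77 %

The divider's output (Thévenin) resistance is R_s‖R_g = 190.2 Ω.
Fractional drop under load = R_th/(R_th + R_L) = 190.2 / (190.2 + 3800) = 0.04766.
So the output falls by 4.77 %.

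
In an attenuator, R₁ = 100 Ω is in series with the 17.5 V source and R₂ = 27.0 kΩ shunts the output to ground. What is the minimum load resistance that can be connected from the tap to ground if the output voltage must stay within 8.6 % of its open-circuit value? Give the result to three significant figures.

R_L(min) ≈ 1.06 kΩ

Output resistance R_th = R₁‖R₂ = (100 × 27000)/27100 = 99.63 Ω.
The fractional drop is R_th/(R_th + R_L); requiring this ≤ 0.0860 gives R_L ≥ R_th(1/0.0860 − 1) = 99.63 × 10.63 = 1.06 kΩ.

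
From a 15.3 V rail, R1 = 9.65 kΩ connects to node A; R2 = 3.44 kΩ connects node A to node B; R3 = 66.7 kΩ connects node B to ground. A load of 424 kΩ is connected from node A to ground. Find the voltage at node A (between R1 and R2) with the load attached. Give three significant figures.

Below node A the series string R2+R3 = 70.14 kΩ sits in parallel with the 424 kΩ load: 60.18 kΩ.
V_A = 15.3 × 60.18/(9.65 + 60.18) = 13.2 V.

V ≈ 13.2 V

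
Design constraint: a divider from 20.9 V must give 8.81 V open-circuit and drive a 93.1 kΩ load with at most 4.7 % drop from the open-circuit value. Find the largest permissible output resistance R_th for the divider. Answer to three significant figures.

R_th ≤ 4.59 kΩ

Loading drop = R_th/(R_th + R_L) ≤ 0.0470, so R_th ≤ R_L · ε/(1−ε) = 93.1 kΩ × 0.0470/0.9530 = 4.59 kΩ.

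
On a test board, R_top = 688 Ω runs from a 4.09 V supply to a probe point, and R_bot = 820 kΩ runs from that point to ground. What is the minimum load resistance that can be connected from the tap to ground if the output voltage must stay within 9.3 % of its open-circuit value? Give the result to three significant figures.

Output resistance R_th = R_top‖R_bot = (688 × 820000)/820700 = 687.4 Ω.
The fractional drop is R_th/(R_th + R_L); requiring this ≤ 0.0930 gives R_L ≥ R_th(1/0.0930 − 1) = 687.4 × 9.753 = 6.70 kΩ.

R_L(min) ≈ 6.70 kΩ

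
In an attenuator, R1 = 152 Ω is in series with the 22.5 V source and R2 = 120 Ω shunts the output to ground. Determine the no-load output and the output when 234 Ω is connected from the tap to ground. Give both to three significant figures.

Open-circuit: V = 22.5 × 120/(152 + 120) = 9.93 V.
With the load, R2 becomes R2‖R_L = 79.32 Ω, so V = 22.5 × 79.32/231.3 = 7.72 V.

Unloaded: 9.93 V; loaded: 7.72 V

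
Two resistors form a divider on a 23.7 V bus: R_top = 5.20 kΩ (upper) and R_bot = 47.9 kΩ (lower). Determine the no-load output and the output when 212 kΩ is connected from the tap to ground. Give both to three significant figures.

Unloaded: 21.4 V; loaded: 20.9 V

Open-circuit: V = 23.7 × 47.9/(5.20 + 47.9) = 21.4 V.
With the load, R_bot becomes R_bot‖R_L = 39.07 kΩ, so V = 23.7 × 39.07/44.27 = 20.9 V.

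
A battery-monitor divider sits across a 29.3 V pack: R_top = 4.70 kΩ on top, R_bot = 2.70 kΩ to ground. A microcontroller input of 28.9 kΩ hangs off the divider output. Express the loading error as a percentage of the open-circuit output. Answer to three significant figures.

5.60 %

The divider's output (Thévenin) resistance is R_top‖R_bot = 1.715 kΩ.
Fractional drop under load = R_th/(R_th + R_L) = 1.715 / (1.715 + 28.9) = 0.05601.
So the output falls by 5.60 %.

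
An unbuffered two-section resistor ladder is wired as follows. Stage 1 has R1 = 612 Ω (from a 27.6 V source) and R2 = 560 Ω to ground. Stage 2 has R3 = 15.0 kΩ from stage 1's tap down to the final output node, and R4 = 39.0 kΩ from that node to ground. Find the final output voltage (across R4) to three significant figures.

Stage 2 presents R3+R4 = 54000 Ω as a load on stage 1's tap.
Stage 1's lower leg becomes R2‖(R3+R4) = 554.3 Ω, so V_mid = 27.6 × 554.3/1166 = 13.12 V.
Stage 2 is itself unloaded: V_out = V_mid × R4/(R3+R4) = 13.12 × 39000/54000 = 9.47 V.

V_out ≈ 9.47 V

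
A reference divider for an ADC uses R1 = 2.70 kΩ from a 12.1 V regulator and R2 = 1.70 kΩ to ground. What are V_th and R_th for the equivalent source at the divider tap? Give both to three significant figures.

V_th = 4.67 V, R_th = 1.04 kΩ

V_th is the open-circuit tap voltage: 12.1 × 1.70/(2.70 + 1.70) = 4.67 V.
With the supply zeroed, R1 and R2 appear in parallel from the tap: R_th = R1‖R2 = (2.70 × 1.70)/4.400 = 1.04 kΩ.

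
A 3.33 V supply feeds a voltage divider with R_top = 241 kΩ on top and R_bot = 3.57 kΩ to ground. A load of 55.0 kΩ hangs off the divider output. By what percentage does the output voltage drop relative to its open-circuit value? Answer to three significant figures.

6.01 %

The divider's output (Thévenin) resistance is R_top‖R_bot = 3.518 kΩ.
Fractional drop under load = R_th/(R_th + R_L) = 3.518 / (3.518 + 55.0) = 0.06012.
So the output falls by 6.01 %.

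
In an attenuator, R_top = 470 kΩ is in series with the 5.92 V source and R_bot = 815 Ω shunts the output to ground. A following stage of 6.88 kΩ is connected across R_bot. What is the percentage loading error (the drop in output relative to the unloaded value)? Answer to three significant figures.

10.6 %

The divider's output (Thévenin) resistance is R_top‖R_bot = 813.6 Ω.
Fractional drop under load = R_th/(R_th + R_L) = 813.6 / (813.6 + 6880) = 0.1057.
So the output falls by 10.6 %.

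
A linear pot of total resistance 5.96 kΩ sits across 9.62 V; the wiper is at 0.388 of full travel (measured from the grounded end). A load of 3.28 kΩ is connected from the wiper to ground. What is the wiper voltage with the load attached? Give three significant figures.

The wiper splits the pot into (1−α)R = 3.648 kΩ above and αR = 2.312 kΩ below.
Lower section ‖ load = 1.356 kΩ.
V_wiper = 9.62 × 1.356/(3.648 + 1.356) = 2.61 V.

V ≈ 2.61 V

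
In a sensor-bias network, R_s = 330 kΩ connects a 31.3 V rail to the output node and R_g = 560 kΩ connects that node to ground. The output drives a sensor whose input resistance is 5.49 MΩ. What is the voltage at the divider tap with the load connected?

The load sits in parallel with R_g: R_g‖R_L = (560 × 5490) / (560 + 5490) = 508.2 kΩ.
V_out = 31.3 × 508.2 / (330 + 508.2) = 31.3 × 508.2/838.2 = 19.0 V.

V_out ≈ 19.0 V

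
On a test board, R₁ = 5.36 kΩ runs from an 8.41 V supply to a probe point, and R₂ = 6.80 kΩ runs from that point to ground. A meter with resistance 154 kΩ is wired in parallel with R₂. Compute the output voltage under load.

The load sits in parallel with R₂: R₂‖R_L = (6.80 × 154) / (6.80 + 154) = 6.512 kΩ.
V_out = 8.41 × 6.512 / (5.36 + 6.512) = 8.41 × 6.512/11.87 = 4.61 V.
(Unloaded it would have been 4.70 V.)

V_out ≈ 4.61 V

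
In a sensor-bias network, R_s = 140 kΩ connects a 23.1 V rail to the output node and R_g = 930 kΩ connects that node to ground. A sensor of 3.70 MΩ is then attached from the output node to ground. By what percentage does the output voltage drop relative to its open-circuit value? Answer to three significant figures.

3.18 %

The divider's output (Thévenin) resistance is R_s‖R_g = 121.7 kΩ.
Fractional drop under load = R_th/(R_th + R_L) = 121.7 / (121.7 + 3700) = 0.03184.
So the output falls by 3.18 %.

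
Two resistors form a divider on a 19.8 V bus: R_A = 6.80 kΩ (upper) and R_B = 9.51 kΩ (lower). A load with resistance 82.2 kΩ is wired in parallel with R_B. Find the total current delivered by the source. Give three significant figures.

I ≈ 1.29 mA

R_B‖R_L = 8.524 kΩ, so the source sees R_A + R_B‖R_L = 15.32 kΩ.
I = 19.8 V / 15.32 kΩ = 1.29 mA.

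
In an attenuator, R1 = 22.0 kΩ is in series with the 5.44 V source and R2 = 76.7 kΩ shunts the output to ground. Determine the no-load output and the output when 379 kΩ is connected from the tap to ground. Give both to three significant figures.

Open-circuit: V = 5.44 × 76.7/(22.0 + 76.7) = 4.23 V.
With the load, R2 becomes R2‖R_L = 63.79 kΩ, so V = 5.44 × 63.79/85.79 = 4.04 V.

Unloaded: 4.23 V; loaded: 4.04 V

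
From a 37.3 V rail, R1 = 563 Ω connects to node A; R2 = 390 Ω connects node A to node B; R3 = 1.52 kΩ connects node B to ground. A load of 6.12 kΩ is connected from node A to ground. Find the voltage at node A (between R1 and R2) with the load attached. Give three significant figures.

Below node A the series string R2+R3 = 1910 Ω sits in parallel with the 6120 Ω load: 1456 Ω.
V_A = 37.3 × 1456/(563 + 1456) = 26.9 V.

V ≈ 26.9 V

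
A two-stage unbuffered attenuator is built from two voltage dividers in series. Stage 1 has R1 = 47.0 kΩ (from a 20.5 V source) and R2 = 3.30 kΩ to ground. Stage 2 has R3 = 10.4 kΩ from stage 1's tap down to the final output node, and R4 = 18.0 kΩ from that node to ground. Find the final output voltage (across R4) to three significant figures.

V_out ≈ 0.769 V

Stage 2 presents R3+R4 = 28.40 kΩ as a load on stage 1's tap.
Stage 1's lower leg becomes R2‖(R3+R4) = 2.956 kΩ, so V_mid = 20.5 × 2.956/49.96 = 1.213 V.
Stage 2 is itself unloaded: V_out = V_mid × R4/(R3+R4) = 1.213 × 18.0/28.40 = 0.769 V.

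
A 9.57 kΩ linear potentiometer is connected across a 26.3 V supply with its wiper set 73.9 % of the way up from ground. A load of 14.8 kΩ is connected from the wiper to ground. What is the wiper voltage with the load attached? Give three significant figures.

The wiper splits the pot into (1−α)R = 2.498 kΩ above and αR = 7.072 kΩ below.
Lower section ‖ load = 4.785 kΩ.
V_wiper = 26.3 × 4.785/(2.498 + 4.785) = 17.3 V.

V ≈ 17.3 V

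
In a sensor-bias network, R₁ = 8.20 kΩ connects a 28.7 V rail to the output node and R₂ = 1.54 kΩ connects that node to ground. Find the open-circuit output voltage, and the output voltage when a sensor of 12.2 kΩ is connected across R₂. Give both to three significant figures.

Unloaded: 4.54 V; loaded: 4.10 V

Open-circuit: V = 28.7 × 1.54/(8.20 + 1.54) = 4.54 V.
With the load, R₂ becomes R₂‖R_L = 1.367 kΩ, so V = 28.7 × 1.367/9.567 = 4.10 V.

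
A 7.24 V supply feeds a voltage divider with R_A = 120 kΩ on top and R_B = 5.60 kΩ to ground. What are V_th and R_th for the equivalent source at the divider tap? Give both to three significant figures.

V_th = 0.323 V, R_th = 5.35 kΩ

V_th is the open-circuit tap voltage: 7.24 × 5.60/(120 + 5.60) = 0.323 V.
With the supply zeroed, R_A and R_B appear in parallel from the tap: R_th = R_A‖R_B = (120 × 5.60)/125.6 = 5.35 kΩ.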